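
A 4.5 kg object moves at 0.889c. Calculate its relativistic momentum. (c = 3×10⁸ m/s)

γ = 1/√(1 - 0.889²) = 2.184
v = 0.889 × 3×10⁸ = 2.667×10⁸ m/s
p = γmv = 2.184 × 4.5 × 2.667×10⁸ = 2.621×10⁹ kg·m/s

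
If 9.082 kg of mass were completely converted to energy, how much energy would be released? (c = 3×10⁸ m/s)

Using E = mc²:
c² = (3×10⁸)² = 9×10¹⁶ m²/s²
E = 9.082 × 9×10¹⁶ = 8.174×10¹⁷ J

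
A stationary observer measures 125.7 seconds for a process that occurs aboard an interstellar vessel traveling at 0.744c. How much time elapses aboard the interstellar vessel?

Dilated time Δt = 125.7 seconds
γ = 1/√(1 - 0.744²) = 1.4966
Δt₀ = Δt/γ = 125.7/1.4966 = 83.99 seconds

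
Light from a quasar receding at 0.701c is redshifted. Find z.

β = 0.701
(1+β)/(1-β) = 1.701/0.299 = 5.689
√(5.689) = 2.385
z = 2.385 - 1 = 1.385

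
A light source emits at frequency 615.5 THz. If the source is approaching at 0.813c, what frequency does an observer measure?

β = v/c = 0.813
(1+β)/(1-β) = 1.813/0.187 = 9.695
Doppler factor = √(9.695) = 3.1137
f_obs = 615.5 × 3.1137 = 1916 THz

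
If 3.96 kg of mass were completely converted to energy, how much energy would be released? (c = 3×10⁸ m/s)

Using E = mc²:
c² = (3×10⁸)² = 9×10¹⁶ m²/s²
E = 3.96 × 9×10¹⁶ = 3.564×10¹⁷ J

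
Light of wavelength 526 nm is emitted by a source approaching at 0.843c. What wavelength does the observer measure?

β = 0.843
Wavelength Doppler factor = √(0.157/1.843) = √(0.08519) = 0.2919
λ_obs = 526 × 0.2919 = 153.5 nm (blueshift)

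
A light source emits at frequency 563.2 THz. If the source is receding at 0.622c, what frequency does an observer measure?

β = v/c = 0.622
(1-β)/(1+β) = 0.378/1.622 = 0.2330
Doppler factor = √(0.2330) = 0.4827
f_obs = 563.2 × 0.4827 = 271.9 THz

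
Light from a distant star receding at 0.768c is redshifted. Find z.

β = 0.768
(1+β)/(1-β) = 1.768/0.232 = 7.621
√(7.621) = 2.761
z = 2.761 - 1 = 1.761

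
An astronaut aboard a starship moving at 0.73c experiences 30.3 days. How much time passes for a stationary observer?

Proper time Δt₀ = 30.3 days
γ = 1/√(1 - 0.73²) = 1.463
Δt = γΔt₀ = 1.463 × 30.3 = 44.33 days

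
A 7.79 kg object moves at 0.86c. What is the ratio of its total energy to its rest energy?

E = γmc², E₀ = mc²
E/E₀ = γ = 1/√(1 - 0.86²) = 1.960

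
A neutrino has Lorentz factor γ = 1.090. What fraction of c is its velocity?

From γ = 1/√(1 - v²/c²):
1/γ² = 1/1.090² = 0.8417
v²/c² = 1 - 0.8417 = 0.1583
v/c = √(0.1583) = 0.3979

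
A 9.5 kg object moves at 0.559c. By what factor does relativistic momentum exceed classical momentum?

p_rel = γmv, p_class = mv
Ratio = γ = 1/√(1 - 0.559²) = 1.206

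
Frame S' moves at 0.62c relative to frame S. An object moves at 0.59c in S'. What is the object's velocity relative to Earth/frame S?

u = (u' + v)/(1 + u'v/c²)
Numerator: 0.59 + 0.62 = 1.21
Denominator: 1 + 0.3658 = 1.3658
u = 1.21/1.3658 = 0.8859c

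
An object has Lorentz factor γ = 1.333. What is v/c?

From γ = 1/√(1 - v²/c²):
1/γ² = 1/1.333² = 0.5628
v²/c² = 1 - 0.5628 = 0.4372
v/c = √(0.4372) = 0.6612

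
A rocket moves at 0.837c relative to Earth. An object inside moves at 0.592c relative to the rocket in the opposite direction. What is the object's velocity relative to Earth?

Object's velocity in rocket frame is u' = -0.592c
u = (u' + v)/(1 + u'v/c²) = (v - 0.592)/(1 - 0.592·v/c²)
Numerator: 0.837 - 0.592 = 0.245
Denominator: 1 - 0.495504 = 0.504496
u = 0.245/0.504496 = 0.4856c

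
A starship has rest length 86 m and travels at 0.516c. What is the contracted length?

Proper length L₀ = 86 m
γ = 1/√(1 - 0.516²) = 1.1674
L = L₀/γ = 86/1.1674 = 73.67 m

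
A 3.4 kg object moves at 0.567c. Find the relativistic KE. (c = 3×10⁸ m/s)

γ = 1/√(1 - 0.567²) = 1.21401
γ - 1 = 0.21401
KE = (γ-1)mc² = 0.21401 × 3.4 × (3×10⁸)² = 6.549×10¹⁶ J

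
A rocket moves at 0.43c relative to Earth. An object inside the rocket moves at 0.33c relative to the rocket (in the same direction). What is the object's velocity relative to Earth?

u = (u' + v)/(1 + u'v/c²)
Numerator: 0.33 + 0.43 = 0.76
Denominator: 1 + 0.1419 = 1.1419
u = 0.76/1.1419 = 0.6656c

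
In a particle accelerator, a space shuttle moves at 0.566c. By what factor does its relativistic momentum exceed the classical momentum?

p_rel = γmv, p_class = mv
Ratio = γ = 1/√(1 - 0.566²)
= 1/√(0.679644) = 1.213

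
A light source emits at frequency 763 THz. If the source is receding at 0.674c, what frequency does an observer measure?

β = v/c = 0.674
(1-β)/(1+β) = 0.326/1.674 = 0.19474
Doppler factor = √(0.19474) = 0.4413
f_obs = 763 × 0.4413 = 336.7 THz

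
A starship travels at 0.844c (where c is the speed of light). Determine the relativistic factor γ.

v/c = 0.844, so (v/c)² = 0.712336
1 - (v/c)² = 0.287664
γ = 1/√(0.287664) = 1.864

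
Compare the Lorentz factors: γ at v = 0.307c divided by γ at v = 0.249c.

γ₁ = 1/√(1 - 0.307²) = 1.0507
γ₂ = 1/√(1 - 0.249²) = 1.0325
γ₁/γ₂ = 1.0507/1.0325 = 1.018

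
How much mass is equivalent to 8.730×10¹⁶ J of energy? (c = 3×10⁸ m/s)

From E = mc², we get m = E/c²
c² = (3×10⁸)² = 9×10¹⁶ m²/s²
m = 8.730×10¹⁶ / 9×10¹⁶ = 0.9700 kg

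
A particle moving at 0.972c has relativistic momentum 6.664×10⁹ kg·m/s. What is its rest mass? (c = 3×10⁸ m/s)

γ = 1/√(1 - 0.972²) = 4.256
v = 0.972 × 3×10⁸ = 2.916×10⁸ m/s
m = p/(γv) = 6.664×10⁹/(4.256 × 2.916×10⁸) = 5.370 kg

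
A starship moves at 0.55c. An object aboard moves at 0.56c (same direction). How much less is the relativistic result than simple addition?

Classical: u' + v = 0.56 + 0.55 = 1.11c
Relativistic: u = (0.56 + 0.55)/(1 + 0.308) = 1.11/1.308 = 0.8486c
Difference: 1.11 - 0.8486 = 0.2614c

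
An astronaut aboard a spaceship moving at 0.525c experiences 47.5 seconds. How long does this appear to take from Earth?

Proper time Δt₀ = 47.5 seconds
γ = 1/√(1 - 0.525²) = 1.175
Δt = γΔt₀ = 1.175 × 47.5 = 55.81 seconds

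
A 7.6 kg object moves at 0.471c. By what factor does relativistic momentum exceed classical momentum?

p_rel = γmv, p_class = mv
Ratio = γ = 1/√(1 - 0.471²) = 1.134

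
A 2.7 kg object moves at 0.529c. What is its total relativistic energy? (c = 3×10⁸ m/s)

γ = 1/√(1 - 0.529²) = 1.178
mc² = 2.7 × (3×10⁸)² = 2.430×10¹⁷ J
E = γmc² = 1.178 × 2.430×10¹⁷ = 2.863×10¹⁷ J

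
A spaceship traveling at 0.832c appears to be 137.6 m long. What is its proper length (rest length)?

Contracted length L = 137.6 m
γ = 1/√(1 - 0.832²) = 1.8025
L₀ = γL = 1.8025 × 137.6 = 248.0 m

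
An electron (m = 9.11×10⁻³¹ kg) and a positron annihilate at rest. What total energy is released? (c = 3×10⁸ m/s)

Both particles have the same rest mass, so total mass = 2m
E = 2m·c² = 2 × 9.11×10⁻³¹ × (3×10⁸)²
= 2 × 9.11×10⁻³¹ × 9×10¹⁶
= 1.640×10⁻¹³ J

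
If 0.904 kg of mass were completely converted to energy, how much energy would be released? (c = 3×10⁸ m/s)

Using E = mc²:
c² = (3×10⁸)² = 9×10¹⁶ m²/s²
E = 0.904 × 9×10¹⁶ = 8.136×10¹⁶ J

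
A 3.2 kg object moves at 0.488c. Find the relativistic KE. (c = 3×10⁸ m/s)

γ = 1/√(1 - 0.488²) = 1.1457
γ - 1 = 0.1457
KE = (γ-1)mc² = 0.1457 × 3.2 × (3×10⁸)² = 4.196×10¹⁶ J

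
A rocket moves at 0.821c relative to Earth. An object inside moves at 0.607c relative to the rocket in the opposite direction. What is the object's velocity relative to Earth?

Object's velocity in rocket frame is u' = -0.607c
u = (u' + v)/(1 + u'v/c²) = (v - 0.607)/(1 - 0.607·v/c²)
Numerator: 0.821 - 0.607 = 0.214
Denominator: 1 - 0.498347 = 0.501653
u = 0.214/0.501653 = 0.4266c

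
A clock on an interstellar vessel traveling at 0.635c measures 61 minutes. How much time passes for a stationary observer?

Proper time Δt₀ = 61 minutes
γ = 1/√(1 - 0.635²) = 1.2945
Δt = γΔt₀ = 1.2945 × 61 = 78.96 minutes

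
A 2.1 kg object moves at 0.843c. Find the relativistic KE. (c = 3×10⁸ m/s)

γ = 1/√(1 - 0.843²) = 1.859
γ - 1 = 0.8590
KE = (γ-1)mc² = 0.8590 × 2.1 × (3×10⁸)² = 1.624×10¹⁷ J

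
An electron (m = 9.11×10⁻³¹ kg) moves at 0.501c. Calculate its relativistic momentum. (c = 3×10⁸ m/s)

γ = 1/√(1 - 0.501²) = 1.1555
v = 0.501 × 3×10⁸ = 1.503×10⁸ m/s
p = γmv = 1.1555 × 9.11×10⁻³¹ × 1.503×10⁸ = 1.582×10⁻²² kg·m/s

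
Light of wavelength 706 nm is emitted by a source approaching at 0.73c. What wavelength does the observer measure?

β = 0.73
Wavelength Doppler factor = √(0.27/1.73) = √(0.1561) = 0.3951
λ_obs = 706 × 0.3951 = 278.9 nm (blueshift)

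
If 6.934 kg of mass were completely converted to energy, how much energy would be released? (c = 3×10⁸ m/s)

Using E = mc²:
c² = (3×10⁸)² = 9×10¹⁶ m²/s²
E = 6.934 × 9×10¹⁶ = 6.241×10¹⁷ J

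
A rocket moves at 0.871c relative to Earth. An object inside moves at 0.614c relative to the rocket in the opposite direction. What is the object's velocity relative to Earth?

Object's velocity in rocket frame is u' = -0.614c
u = (u' + v)/(1 + u'v/c²) = (v - 0.614)/(1 - 0.614·v/c²)
Numerator: 0.871 - 0.614 = 0.257
Denominator: 1 - 0.534794 = 0.465206
u = 0.257/0.465206 = 0.5524c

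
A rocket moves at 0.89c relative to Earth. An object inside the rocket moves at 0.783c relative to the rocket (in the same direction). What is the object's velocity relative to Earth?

u = (u' + v)/(1 + u'v/c²)
Numerator: 0.783 + 0.89 = 1.673
Denominator: 1 + 0.69687 = 1.69687
u = 1.673/1.69687 = 0.9859c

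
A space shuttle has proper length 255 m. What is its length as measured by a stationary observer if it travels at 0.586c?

Proper length L₀ = 255 m
γ = 1/√(1 - 0.586²) = 1.234
L = L₀/γ = 255/1.234 = 206.6 m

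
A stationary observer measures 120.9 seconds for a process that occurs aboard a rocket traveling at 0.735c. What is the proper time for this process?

Dilated time Δt = 120.9 seconds
γ = 1/√(1 - 0.735²) = 1.4748
Δt₀ = Δt/γ = 120.9/1.4748 = 81.98 seconds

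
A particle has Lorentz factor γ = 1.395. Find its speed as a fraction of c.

From γ = 1/√(1 - v²/c²):
1/γ² = 1/1.395² = 0.5139
v²/c² = 1 - 0.5139 = 0.4861
v/c = √(0.4861) = 0.6972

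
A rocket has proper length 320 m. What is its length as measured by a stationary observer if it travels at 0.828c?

Proper length L₀ = 320 m
γ = 1/√(1 - 0.828²) = 1.7834
L = L₀/γ = 320/1.7834 = 179.4 m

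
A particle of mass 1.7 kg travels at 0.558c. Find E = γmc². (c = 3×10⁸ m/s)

γ = 1/√(1 - 0.558²) = 1.205
mc² = 1.7 × (3×10⁸)² = 1.530×10¹⁷ J
E = γmc² = 1.205 × 1.530×10¹⁷ = 1.844×10¹⁷ J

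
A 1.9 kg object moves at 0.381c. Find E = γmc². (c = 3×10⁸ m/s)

γ = 1/√(1 - 0.381²) = 1.081578
mc² = 1.9 × (3×10⁸)² = 1.710×10¹⁷ J
E = γmc² = 1.081578 × 1.710×10¹⁷ = 1.849×10¹⁷ J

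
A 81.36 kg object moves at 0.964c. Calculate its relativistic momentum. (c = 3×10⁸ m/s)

γ = 1/√(1 - 0.964²) = 3.761
v = 0.964 × 3×10⁸ = 2.892×10⁸ m/s
p = γmv = 3.761 × 81.36 × 2.892×10⁸ = 8.849×10¹⁰ kg·m/s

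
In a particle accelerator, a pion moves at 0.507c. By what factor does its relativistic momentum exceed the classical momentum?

p_rel = γmv, p_class = mv
Ratio = γ = 1/√(1 - 0.507²)
= 1/√(0.742951) = 1.160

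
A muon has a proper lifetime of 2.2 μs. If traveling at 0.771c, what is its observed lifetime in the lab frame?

Proper lifetime τ₀ = 2.2 μs
γ = 1/√(1 - 0.771²) = 1.5703
τ = γτ₀ = 1.5703 × 2.2 μs = 3.455 μs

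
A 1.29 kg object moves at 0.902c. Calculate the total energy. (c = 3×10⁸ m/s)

γ = 1/√(1 - 0.902²) = 2.316
mc² = 1.29 × (3×10⁸)² = 1.161×10¹⁷ J
E = γmc² = 2.316 × 1.161×10¹⁷ = 2.689×10¹⁷ J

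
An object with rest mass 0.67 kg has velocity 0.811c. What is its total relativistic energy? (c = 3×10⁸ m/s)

γ = 1/√(1 - 0.811²) = 1.709
mc² = 0.67 × (3×10⁸)² = 6.030×10¹⁶ J
E = γmc² = 1.709 × 6.030×10¹⁶ = 1.031×10¹⁷ J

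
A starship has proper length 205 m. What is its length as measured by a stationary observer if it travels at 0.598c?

Proper length L₀ = 205 m
γ = 1/√(1 - 0.598²) = 1.248
L = L₀/γ = 205/1.248 = 164.3 m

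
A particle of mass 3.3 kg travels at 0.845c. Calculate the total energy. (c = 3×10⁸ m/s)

γ = 1/√(1 - 0.845²) = 1.870
mc² = 3.3 × (3×10⁸)² = 2.970×10¹⁷ J
E = γmc² = 1.870 × 2.970×10¹⁷ = 5.554×10¹⁷ J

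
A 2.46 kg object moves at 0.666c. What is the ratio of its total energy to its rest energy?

E = γmc², E₀ = mc²
E/E₀ = γ = 1/√(1 - 0.666²) = 1.341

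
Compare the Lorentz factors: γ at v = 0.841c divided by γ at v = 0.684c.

γ₁ = 1/√(1 - 0.841²) = 1.848
γ₂ = 1/√(1 - 0.684²) = 1.371
γ₁/γ₂ = 1.848/1.371 = 1.348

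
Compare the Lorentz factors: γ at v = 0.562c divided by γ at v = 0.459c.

γ₁ = 1/√(1 - 0.562²) = 1.209
γ₂ = 1/√(1 - 0.459²) = 1.126
γ₁/γ₂ = 1.209/1.126 = 1.074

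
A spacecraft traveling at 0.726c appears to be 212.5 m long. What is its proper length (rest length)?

Contracted length L = 212.5 m
γ = 1/√(1 - 0.726²) = 1.454
L₀ = γL = 1.454 × 212.5 = 309.0 m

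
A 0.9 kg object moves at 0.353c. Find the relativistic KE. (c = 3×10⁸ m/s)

γ = 1/√(1 - 0.353²) = 1.068806
γ - 1 = 0.068806
KE = (γ-1)mc² = 0.068806 × 0.9 × (3×10⁸)² = 5.573×10¹⁵ J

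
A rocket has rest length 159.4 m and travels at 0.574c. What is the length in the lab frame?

Proper length L₀ = 159.4 m
γ = 1/√(1 - 0.574²) = 1.221
L = L₀/γ = 159.4/1.221 = 130.5 m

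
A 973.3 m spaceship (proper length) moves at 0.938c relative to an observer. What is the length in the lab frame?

Proper length L₀ = 973.3 m
γ = 1/√(1 - 0.938²) = 2.885
L = L₀/γ = 973.3/2.885 = 337.4 m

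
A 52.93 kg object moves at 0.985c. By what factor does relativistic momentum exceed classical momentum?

p_rel = γmv, p_class = mv
Ratio = γ = 1/√(1 - 0.985²) = 5.795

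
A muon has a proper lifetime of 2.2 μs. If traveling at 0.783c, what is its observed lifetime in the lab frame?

Proper lifetime τ₀ = 2.2 μs
γ = 1/√(1 - 0.783²) = 1.6077
τ = γτ₀ = 1.6077 × 2.2 μs = 3.537 μs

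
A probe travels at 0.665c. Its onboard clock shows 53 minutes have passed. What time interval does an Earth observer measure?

Proper time Δt₀ = 53 minutes
γ = 1/√(1 - 0.665²) = 1.339
Δt = γΔt₀ = 1.339 × 53 = 70.97 minutes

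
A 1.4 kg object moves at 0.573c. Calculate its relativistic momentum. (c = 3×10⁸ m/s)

γ = 1/√(1 - 0.573²) = 1.220
v = 0.573 × 3×10⁸ = 1.719×10⁸ m/s
p = γmv = 1.220 × 1.4 × 1.719×10⁸ = 2.936×10⁸ kg·m/s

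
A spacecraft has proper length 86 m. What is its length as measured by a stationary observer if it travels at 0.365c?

Proper length L₀ = 86 m
γ = 1/√(1 - 0.365²) = 1.074
L = L₀/γ = 86/1.074 = 80.07 m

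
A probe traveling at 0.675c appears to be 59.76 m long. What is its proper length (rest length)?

Contracted length L = 59.76 m
γ = 1/√(1 - 0.675²) = 1.35535
L₀ = γL = 1.35535 × 59.76 = 81.00 m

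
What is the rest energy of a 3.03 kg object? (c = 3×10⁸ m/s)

c² = (3×10⁸)² = 9.000×10¹⁶ m²/s²
E₀ = mc² = 3.03 × 9.000×10¹⁶ = 2.727×10¹⁷ J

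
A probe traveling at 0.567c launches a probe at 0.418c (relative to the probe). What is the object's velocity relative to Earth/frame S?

u = (u' + v)/(1 + u'v/c²)
Numerator: 0.418 + 0.567 = 0.985
Denominator: 1 + 0.237006 = 1.237006
u = 0.985/1.237006 = 0.7963c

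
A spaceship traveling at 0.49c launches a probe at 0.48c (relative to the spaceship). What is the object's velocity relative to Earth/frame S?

u = (u' + v)/(1 + u'v/c²)
Numerator: 0.48 + 0.49 = 0.97
Denominator: 1 + 0.2352 = 1.2352
u = 0.97/1.2352 = 0.7853c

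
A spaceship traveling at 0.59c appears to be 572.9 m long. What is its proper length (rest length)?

Contracted length L = 572.9 m
γ = 1/√(1 - 0.59²) = 1.23854
L₀ = γL = 1.23854 × 572.9 = 709.6 m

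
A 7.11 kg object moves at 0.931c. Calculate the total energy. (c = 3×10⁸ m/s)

γ = 1/√(1 - 0.931²) = 2.740
mc² = 7.11 × (3×10⁸)² = 6.399×10¹⁷ J
E = γmc² = 2.740 × 6.399×10¹⁷ = 1.753×10¹⁸ J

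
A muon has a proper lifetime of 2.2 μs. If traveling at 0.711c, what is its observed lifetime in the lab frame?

Proper lifetime τ₀ = 2.2 μs
γ = 1/√(1 - 0.711²) = 1.4221
τ = γτ₀ = 1.4221 × 2.2 μs = 3.129 μs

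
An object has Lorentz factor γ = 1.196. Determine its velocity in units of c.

From γ = 1/√(1 - v²/c²):
1/γ² = 1/1.196² = 0.6991
v²/c² = 1 - 0.6991 = 0.3009
v/c = √(0.3009) = 0.5485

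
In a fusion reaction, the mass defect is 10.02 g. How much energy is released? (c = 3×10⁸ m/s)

Convert mass defect: Δm = 10.02 g = 0.01002 kg
E = Δm·c² = 0.01002 × (3×10⁸)²
= 0.01002 × 9×10¹⁶ = 9.018×10¹⁴ J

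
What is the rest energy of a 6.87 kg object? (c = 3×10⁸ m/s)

c² = (3×10⁸)² = 9.000×10¹⁶ m²/s²
E₀ = mc² = 6.87 × 9.000×10¹⁶ = 6.183×10¹⁷ J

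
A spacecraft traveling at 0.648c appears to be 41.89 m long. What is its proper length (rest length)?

Contracted length L = 41.89 m
γ = 1/√(1 - 0.648²) = 1.313
L₀ = γL = 1.313 × 41.89 = 55.00 m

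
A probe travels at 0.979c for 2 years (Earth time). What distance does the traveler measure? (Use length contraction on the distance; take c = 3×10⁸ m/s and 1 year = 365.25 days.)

Earth distance: d = v × t = 0.979c × 2 yr = 1.8537×10¹⁶ m
γ = 4.9053
d' = d/γ = 1.8537×10¹⁶/4.9053 = 3.779×10¹⁵ m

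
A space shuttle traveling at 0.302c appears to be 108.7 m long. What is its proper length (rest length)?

Contracted length L = 108.7 m
γ = 1/√(1 - 0.302²) = 1.049
L₀ = γL = 1.049 × 108.7 = 114.0 m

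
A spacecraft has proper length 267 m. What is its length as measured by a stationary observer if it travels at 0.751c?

Proper length L₀ = 267 m
γ = 1/√(1 - 0.751²) = 1.5145
L = L₀/γ = 267/1.5145 = 176.3 m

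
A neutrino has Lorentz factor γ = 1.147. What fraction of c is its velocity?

From γ = 1/√(1 - v²/c²):
1/γ² = 1/1.147² = 0.7601
v²/c² = 1 - 0.7601 = 0.2399
v/c = √(0.2399) = 0.4898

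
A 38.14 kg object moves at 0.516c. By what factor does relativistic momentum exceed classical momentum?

p_rel = γmv, p_class = mv
Ratio = γ = 1/√(1 - 0.516²) = 1.167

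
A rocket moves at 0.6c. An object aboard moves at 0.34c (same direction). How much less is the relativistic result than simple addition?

Classical: u' + v = 0.34 + 0.6 = 0.94c
Relativistic: u = (0.34 + 0.6)/(1 + 0.204) = 0.94/1.204 = 0.7807c
Difference: 0.94 - 0.7807 = 0.1593c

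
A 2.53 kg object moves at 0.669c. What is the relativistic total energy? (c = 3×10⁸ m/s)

γ = 1/√(1 - 0.669²) = 1.34542
mc² = 2.53 × (3×10⁸)² = 2.277×10¹⁷ J
E = γmc² = 1.34542 × 2.277×10¹⁷ = 3.064×10¹⁷ J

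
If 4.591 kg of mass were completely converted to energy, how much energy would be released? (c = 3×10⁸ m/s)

Using E = mc²:
c² = (3×10⁸)² = 9×10¹⁶ m²/s²
E = 4.591 × 9×10¹⁶ = 4.132×10¹⁷ J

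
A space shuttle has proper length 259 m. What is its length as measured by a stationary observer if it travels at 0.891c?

Proper length L₀ = 259 m
γ = 1/√(1 - 0.891²) = 2.203
L = L₀/γ = 259/2.203 = 117.6 m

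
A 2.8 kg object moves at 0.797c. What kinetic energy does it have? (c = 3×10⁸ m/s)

γ = 1/√(1 - 0.797²) = 1.6557
γ - 1 = 0.6557
KE = (γ-1)mc² = 0.6557 × 2.8 × (3×10⁸)² = 1.652×10¹⁷ J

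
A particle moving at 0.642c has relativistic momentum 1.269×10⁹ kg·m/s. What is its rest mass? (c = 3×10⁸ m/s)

γ = 1/√(1 - 0.642²) = 1.3043
v = 0.642 × 3×10⁸ = 1.926×10⁸ m/s
m = p/(γv) = 1.269×10⁹/(1.3043 × 1.926×10⁸) = 5.052 kg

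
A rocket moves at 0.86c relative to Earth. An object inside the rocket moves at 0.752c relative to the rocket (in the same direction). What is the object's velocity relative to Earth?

u = (u' + v)/(1 + u'v/c²)
Numerator: 0.752 + 0.86 = 1.612
Denominator: 1 + 0.64672 = 1.64672
u = 1.612/1.64672 = 0.9789c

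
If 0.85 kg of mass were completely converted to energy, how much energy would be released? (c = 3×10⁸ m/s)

Using E = mc²:
c² = (3×10⁸)² = 9×10¹⁶ m²/s²
E = 0.85 × 9×10¹⁶ = 7.650×10¹⁶ J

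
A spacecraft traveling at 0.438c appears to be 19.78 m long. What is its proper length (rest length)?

Contracted length L = 19.78 m
γ = 1/√(1 - 0.438²) = 1.112
L₀ = γL = 1.112 × 19.78 = 22.00 m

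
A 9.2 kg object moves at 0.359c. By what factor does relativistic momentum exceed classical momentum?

p_rel = γmv, p_class = mv
Ratio = γ = 1/√(1 - 0.359²) = 1.071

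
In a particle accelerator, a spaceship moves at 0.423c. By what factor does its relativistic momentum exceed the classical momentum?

p_rel = γmv, p_class = mv
Ratio = γ = 1/√(1 - 0.423²)
= 1/√(0.821071) = 1.104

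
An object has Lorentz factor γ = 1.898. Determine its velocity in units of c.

From γ = 1/√(1 - v²/c²):
1/γ² = 1/1.898² = 0.2776
v²/c² = 1 - 0.2776 = 0.7224
v/c = √(0.7224) = 0.8499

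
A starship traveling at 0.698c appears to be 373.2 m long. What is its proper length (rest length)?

Contracted length L = 373.2 m
γ = 1/√(1 - 0.698²) = 1.3965
L₀ = γL = 1.3965 × 373.2 = 521.2 m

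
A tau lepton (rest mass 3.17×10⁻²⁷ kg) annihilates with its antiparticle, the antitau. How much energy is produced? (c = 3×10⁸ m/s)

Both particles have the same rest mass, so total mass = 2m
E = 2m·c² = 2 × 3.17×10⁻²⁷ × (3×10⁸)²
= 2 × 3.17×10⁻²⁷ × 9×10¹⁶
= 5.706×10⁻¹⁰ J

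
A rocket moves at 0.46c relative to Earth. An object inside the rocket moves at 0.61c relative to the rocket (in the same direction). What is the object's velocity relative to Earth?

u = (u' + v)/(1 + u'v/c²)
Numerator: 0.61 + 0.46 = 1.07
Denominator: 1 + 0.2806 = 1.2806
u = 1.07/1.2806 = 0.8355c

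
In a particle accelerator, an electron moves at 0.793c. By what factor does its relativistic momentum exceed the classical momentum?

p_rel = γmv, p_class = mv
Ratio = γ = 1/√(1 - 0.793²)
= 1/√(0.371151) = 1.641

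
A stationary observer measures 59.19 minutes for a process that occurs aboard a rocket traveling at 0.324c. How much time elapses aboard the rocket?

Dilated time Δt = 59.19 minutes
γ = 1/√(1 - 0.324²) = 1.057
Δt₀ = Δt/γ = 59.19/1.057 = 56.00 minutes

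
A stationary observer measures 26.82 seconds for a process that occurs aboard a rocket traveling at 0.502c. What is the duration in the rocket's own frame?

Dilated time Δt = 26.82 seconds
γ = 1/√(1 - 0.502²) = 1.156
Δt₀ = Δt/γ = 26.82/1.156 = 23.20 seconds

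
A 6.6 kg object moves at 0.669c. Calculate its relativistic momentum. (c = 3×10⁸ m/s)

γ = 1/√(1 - 0.669²) = 1.345
v = 0.669 × 3×10⁸ = 2.007×10⁸ m/s
p = γmv = 1.345 × 6.6 × 2.007×10⁸ = 1.782×10⁹ kg·m/s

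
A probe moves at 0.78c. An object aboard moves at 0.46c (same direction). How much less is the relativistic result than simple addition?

Classical: u' + v = 0.46 + 0.78 = 1.24c
Relativistic: u = (0.46 + 0.78)/(1 + 0.3588) = 1.24/1.3588 = 0.9126c
Difference: 1.24 - 0.9126 = 0.3274c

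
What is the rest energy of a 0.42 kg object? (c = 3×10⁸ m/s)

c² = (3×10⁸)² = 9.000×10¹⁶ m²/s²
E₀ = mc² = 0.42 × 9.000×10¹⁶ = 3.780×10¹⁶ J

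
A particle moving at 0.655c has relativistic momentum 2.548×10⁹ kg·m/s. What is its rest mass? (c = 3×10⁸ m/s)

γ = 1/√(1 - 0.655²) = 1.3234
v = 0.655 × 3×10⁸ = 1.965×10⁸ m/s
m = p/(γv) = 2.548×10⁹/(1.3234 × 1.965×10⁸) = 9.798 kg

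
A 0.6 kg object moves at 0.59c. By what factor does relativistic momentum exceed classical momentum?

p_rel = γmv, p_class = mv
Ratio = γ = 1/√(1 - 0.59²) = 1.239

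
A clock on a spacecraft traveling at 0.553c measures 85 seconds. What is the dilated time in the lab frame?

Proper time Δt₀ = 85 seconds
γ = 1/√(1 - 0.553²) = 1.200
Δt = γΔt₀ = 1.200 × 85 = 102.0 seconds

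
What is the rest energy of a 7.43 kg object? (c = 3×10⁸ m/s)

c² = (3×10⁸)² = 9.000×10¹⁶ m²/s²
E₀ = mc² = 7.43 × 9.000×10¹⁶ = 6.687×10¹⁷ J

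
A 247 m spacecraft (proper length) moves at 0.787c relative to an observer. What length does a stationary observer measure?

Proper length L₀ = 247 m
γ = 1/√(1 - 0.787²) = 1.621
L = L₀/γ = 247/1.621 = 152.4 m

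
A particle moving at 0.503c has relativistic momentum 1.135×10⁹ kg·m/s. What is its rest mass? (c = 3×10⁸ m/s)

γ = 1/√(1 - 0.503²) = 1.157
v = 0.503 × 3×10⁸ = 1.509×10⁸ m/s
m = p/(γv) = 1.135×10⁹/(1.157 × 1.509×10⁸) = 6.501 kg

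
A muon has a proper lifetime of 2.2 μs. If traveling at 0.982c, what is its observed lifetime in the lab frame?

Proper lifetime τ₀ = 2.2 μs
γ = 1/√(1 - 0.982²) = 5.294
τ = γτ₀ = 5.294 × 2.2 μs = 11.65 μs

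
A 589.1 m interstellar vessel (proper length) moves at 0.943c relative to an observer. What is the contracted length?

Proper length L₀ = 589.1 m
γ = 1/√(1 - 0.943²) = 3.005
L = L₀/γ = 589.1/3.005 = 196.0 m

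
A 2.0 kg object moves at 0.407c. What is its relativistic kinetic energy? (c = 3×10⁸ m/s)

γ = 1/√(1 - 0.407²) = 1.09478
γ - 1 = 0.09478
KE = (γ-1)mc² = 0.09478 × 2.0 × (3×10⁸)² = 1.706×10¹⁶ J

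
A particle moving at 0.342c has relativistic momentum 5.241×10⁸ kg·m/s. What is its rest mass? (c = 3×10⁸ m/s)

γ = 1/√(1 - 0.342²) = 1.0642
v = 0.342 × 3×10⁸ = 1.026×10⁸ m/s
m = p/(γv) = 5.241×10⁸/(1.0642 × 1.026×10⁸) = 4.800 kg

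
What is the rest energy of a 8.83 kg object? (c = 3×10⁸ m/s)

c² = (3×10⁸)² = 9.000×10¹⁶ m²/s²
E₀ = mc² = 8.83 × 9.000×10¹⁶ = 7.947×10¹⁷ J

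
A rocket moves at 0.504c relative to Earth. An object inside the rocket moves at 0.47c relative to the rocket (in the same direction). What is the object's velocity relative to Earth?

u = (u' + v)/(1 + u'v/c²)
Numerator: 0.47 + 0.504 = 0.974
Denominator: 1 + 0.23688 = 1.23688
u = 0.974/1.23688 = 0.7875c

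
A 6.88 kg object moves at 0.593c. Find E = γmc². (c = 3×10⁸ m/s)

γ = 1/√(1 - 0.593²) = 1.242
mc² = 6.88 × (3×10⁸)² = 6.192×10¹⁷ J
E = γmc² = 1.242 × 6.192×10¹⁷ = 7.690×10¹⁷ J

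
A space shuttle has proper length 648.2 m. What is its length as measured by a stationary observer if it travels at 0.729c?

Proper length L₀ = 648.2 m
γ = 1/√(1 - 0.729²) = 1.461
L = L₀/γ = 648.2/1.461 = 443.7 m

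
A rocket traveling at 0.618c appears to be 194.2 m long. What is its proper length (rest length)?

Contracted length L = 194.2 m
γ = 1/√(1 - 0.618²) = 1.272
L₀ = γL = 1.272 × 194.2 = 247.0 m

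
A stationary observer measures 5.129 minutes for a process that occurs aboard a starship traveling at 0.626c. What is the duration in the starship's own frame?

Dilated time Δt = 5.129 minutes
γ = 1/√(1 - 0.626²) = 1.2823
Δt₀ = Δt/γ = 5.129/1.2823 = 4.000 minutes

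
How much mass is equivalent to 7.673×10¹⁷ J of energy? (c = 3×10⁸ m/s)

From E = mc², we get m = E/c²
c² = (3×10⁸)² = 9×10¹⁶ m²/s²
m = 7.673×10¹⁷ / 9×10¹⁶ = 8.526 kg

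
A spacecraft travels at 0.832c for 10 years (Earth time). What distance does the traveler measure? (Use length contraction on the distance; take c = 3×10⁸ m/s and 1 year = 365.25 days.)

Earth distance: d = v × t = 0.832c × 10 yr = 7.8768×10¹⁶ m
γ = 1.8025
d' = d/γ = 7.8768×10¹⁶/1.8025 = 4.370×10¹⁶ m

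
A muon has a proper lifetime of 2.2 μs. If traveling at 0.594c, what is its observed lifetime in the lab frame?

Proper lifetime τ₀ = 2.2 μs
γ = 1/√(1 - 0.594²) = 1.243
τ = γτ₀ = 1.243 × 2.2 μs = 2.735 μs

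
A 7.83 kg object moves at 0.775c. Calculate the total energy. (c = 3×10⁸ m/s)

γ = 1/√(1 - 0.775²) = 1.582
mc² = 7.83 × (3×10⁸)² = 7.047×10¹⁷ J
E = γmc² = 1.582 × 7.047×10¹⁷ = 1.115×10¹⁸ J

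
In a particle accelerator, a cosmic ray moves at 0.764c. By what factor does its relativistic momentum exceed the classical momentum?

p_rel = γmv, p_class = mv
Ratio = γ = 1/√(1 - 0.764²)
= 1/√(0.416304) = 1.550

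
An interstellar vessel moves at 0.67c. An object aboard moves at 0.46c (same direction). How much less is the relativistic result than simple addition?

Classical: u' + v = 0.46 + 0.67 = 1.13c
Relativistic: u = (0.46 + 0.67)/(1 + 0.3082) = 1.13/1.3082 = 0.8638c
Difference: 1.13 - 0.8638 = 0.2662c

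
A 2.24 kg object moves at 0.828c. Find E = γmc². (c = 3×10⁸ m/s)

γ = 1/√(1 - 0.828²) = 1.783
mc² = 2.24 × (3×10⁸)² = 2.016×10¹⁷ J
E = γmc² = 1.783 × 2.016×10¹⁷ = 3.595×10¹⁷ J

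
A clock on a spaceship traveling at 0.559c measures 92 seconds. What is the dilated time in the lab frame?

Proper time Δt₀ = 92 seconds
γ = 1/√(1 - 0.559²) = 1.206
Δt = γΔt₀ = 1.206 × 92 = 111.0 seconds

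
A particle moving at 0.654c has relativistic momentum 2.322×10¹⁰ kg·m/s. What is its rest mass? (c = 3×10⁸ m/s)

γ = 1/√(1 - 0.654²) = 1.3219
v = 0.654 × 3×10⁸ = 1.962×10⁸ m/s
m = p/(γv) = 2.322×10¹⁰/(1.3219 × 1.962×10⁸) = 89.53 kg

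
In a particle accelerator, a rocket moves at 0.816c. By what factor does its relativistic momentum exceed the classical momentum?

p_rel = γmv, p_class = mv
Ratio = γ = 1/√(1 - 0.816²)
= 1/√(0.334144) = 1.730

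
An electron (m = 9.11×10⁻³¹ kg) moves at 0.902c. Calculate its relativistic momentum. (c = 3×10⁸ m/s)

γ = 1/√(1 - 0.902²) = 2.3162
v = 0.902 × 3×10⁸ = 2.706×10⁸ m/s
p = γmv = 2.3162 × 9.11×10⁻³¹ × 2.706×10⁸ = 5.710×10⁻²² kg·m/s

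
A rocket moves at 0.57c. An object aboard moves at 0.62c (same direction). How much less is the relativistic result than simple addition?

Classical: u' + v = 0.62 + 0.57 = 1.19c
Relativistic: u = (0.62 + 0.57)/(1 + 0.3534) = 1.19/1.3534 = 0.8793c
Difference: 1.19 - 0.8793 = 0.3107c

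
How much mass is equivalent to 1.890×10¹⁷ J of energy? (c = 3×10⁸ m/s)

From E = mc², we get m = E/c²
c² = (3×10⁸)² = 9×10¹⁶ m²/s²
m = 1.890×10¹⁷ / 9×10¹⁶ = 2.100 kg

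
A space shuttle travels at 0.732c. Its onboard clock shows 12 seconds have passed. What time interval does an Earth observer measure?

Proper time Δt₀ = 12 seconds
γ = 1/√(1 - 0.732²) = 1.4678
Δt = γΔt₀ = 1.4678 × 12 = 17.61 seconds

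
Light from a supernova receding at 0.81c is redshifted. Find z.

β = 0.81
(1+β)/(1-β) = 1.81/0.19 = 9.526
√(9.526) = 3.086
z = 3.086 - 1 = 2.086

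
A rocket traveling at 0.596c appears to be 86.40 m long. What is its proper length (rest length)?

Contracted length L = 86.40 m
γ = 1/√(1 - 0.596²) = 1.245
L₀ = γL = 1.245 × 86.40 = 107.6 m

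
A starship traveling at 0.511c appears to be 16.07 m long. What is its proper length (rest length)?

Contracted length L = 16.07 m
γ = 1/√(1 - 0.511²) = 1.1634
L₀ = γL = 1.1634 × 16.07 = 18.70 m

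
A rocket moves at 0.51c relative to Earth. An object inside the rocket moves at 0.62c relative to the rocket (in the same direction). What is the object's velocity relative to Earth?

u = (u' + v)/(1 + u'v/c²)
Numerator: 0.62 + 0.51 = 1.13
Denominator: 1 + 0.3162 = 1.3162
u = 1.13/1.3162 = 0.8585c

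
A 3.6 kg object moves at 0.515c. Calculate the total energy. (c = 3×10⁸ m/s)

γ = 1/√(1 - 0.515²) = 1.1666
mc² = 3.6 × (3×10⁸)² = 3.240×10¹⁷ J
E = γmc² = 1.1666 × 3.240×10¹⁷ = 3.780×10¹⁷ J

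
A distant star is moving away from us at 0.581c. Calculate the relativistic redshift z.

β = 0.581
(1+β)/(1-β) = 1.581/0.419 = 3.7733
√(3.7733) = 1.9425
z = 1.9425 - 1 = 0.9425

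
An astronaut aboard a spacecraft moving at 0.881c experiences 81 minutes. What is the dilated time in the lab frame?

Proper time Δt₀ = 81 minutes
γ = 1/√(1 - 0.881²) = 2.114
Δt = γΔt₀ = 2.114 × 81 = 171.2 minutes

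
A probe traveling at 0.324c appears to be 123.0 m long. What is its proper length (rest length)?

Contracted length L = 123.0 m
γ = 1/√(1 - 0.324²) = 1.057
L₀ = γL = 1.057 × 123.0 = 130.0 m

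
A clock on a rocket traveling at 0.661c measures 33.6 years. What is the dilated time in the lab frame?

Proper time Δt₀ = 33.6 years
γ = 1/√(1 - 0.661²) = 1.3326
Δt = γΔt₀ = 1.3326 × 33.6 = 44.78 years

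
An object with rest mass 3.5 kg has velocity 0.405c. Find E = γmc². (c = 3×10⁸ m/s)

γ = 1/√(1 - 0.405²) = 1.0937
mc² = 3.5 × (3×10⁸)² = 3.150×10¹⁷ J
E = γmc² = 1.0937 × 3.150×10¹⁷ = 3.445×10¹⁷ J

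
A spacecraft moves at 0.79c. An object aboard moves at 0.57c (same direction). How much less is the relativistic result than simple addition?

Classical: u' + v = 0.57 + 0.79 = 1.36c
Relativistic: u = (0.57 + 0.79)/(1 + 0.4503) = 1.36/1.4503 = 0.9377c
Difference: 1.36 - 0.9377 = 0.4223c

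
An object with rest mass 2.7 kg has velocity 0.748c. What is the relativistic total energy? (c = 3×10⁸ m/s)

γ = 1/√(1 - 0.748²) = 1.5067
mc² = 2.7 × (3×10⁸)² = 2.430×10¹⁷ J
E = γmc² = 1.5067 × 2.430×10¹⁷ = 3.661×10¹⁷ J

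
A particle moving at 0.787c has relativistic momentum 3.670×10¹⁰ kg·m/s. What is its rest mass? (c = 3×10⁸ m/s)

γ = 1/√(1 - 0.787²) = 1.6209
v = 0.787 × 3×10⁸ = 2.361×10⁸ m/s
m = p/(γv) = 3.670×10¹⁰/(1.6209 × 2.361×10⁸) = 95.90 kg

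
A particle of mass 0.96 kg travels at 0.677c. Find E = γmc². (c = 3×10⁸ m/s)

γ = 1/√(1 - 0.677²) = 1.359
mc² = 0.96 × (3×10⁸)² = 8.640×10¹⁶ J
E = γmc² = 1.359 × 8.640×10¹⁶ = 1.174×10¹⁷ J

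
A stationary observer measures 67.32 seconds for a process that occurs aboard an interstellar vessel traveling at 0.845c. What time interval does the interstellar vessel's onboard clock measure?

Dilated time Δt = 67.32 seconds
γ = 1/√(1 - 0.845²) = 1.870
Δt₀ = Δt/γ = 67.32/1.870 = 36.00 seconds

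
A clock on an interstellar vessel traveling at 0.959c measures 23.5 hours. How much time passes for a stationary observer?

Proper time Δt₀ = 23.5 hours
γ = 1/√(1 - 0.959²) = 3.5285
Δt = γΔt₀ = 3.5285 × 23.5 = 82.92 hours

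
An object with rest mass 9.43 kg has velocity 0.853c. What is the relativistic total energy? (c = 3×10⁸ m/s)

γ = 1/√(1 - 0.853²) = 1.916
mc² = 9.43 × (3×10⁸)² = 8.487×10¹⁷ J
E = γmc² = 1.916 × 8.487×10¹⁷ = 1.626×10¹⁸ J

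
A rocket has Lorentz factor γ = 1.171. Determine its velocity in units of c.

From γ = 1/√(1 - v²/c²):
1/γ² = 1/1.171² = 0.7293
v²/c² = 1 - 0.7293 = 0.2707
v/c = √(0.2707) = 0.5203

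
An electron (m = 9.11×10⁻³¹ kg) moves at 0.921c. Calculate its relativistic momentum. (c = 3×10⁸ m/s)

γ = 1/√(1 - 0.921²) = 2.567
v = 0.921 × 3×10⁸ = 2.763×10⁸ m/s
p = γmv = 2.567 × 9.11×10⁻³¹ × 2.763×10⁸ = 6.461×10⁻²² kg·m/s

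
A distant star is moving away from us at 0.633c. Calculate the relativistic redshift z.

β = 0.633
(1+β)/(1-β) = 1.633/0.367 = 4.4496
√(4.4496) = 2.109
z = 2.109 - 1 = 1.109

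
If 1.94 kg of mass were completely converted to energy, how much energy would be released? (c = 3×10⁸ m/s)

Using E = mc²:
c² = (3×10⁸)² = 9×10¹⁶ m²/s²
E = 1.94 × 9×10¹⁶ = 1.746×10¹⁷ J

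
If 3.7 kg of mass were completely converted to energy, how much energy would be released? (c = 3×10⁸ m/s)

Using E = mc²:
c² = (3×10⁸)² = 9×10¹⁶ m²/s²
E = 3.7 × 9×10¹⁶ = 3.330×10¹⁷ J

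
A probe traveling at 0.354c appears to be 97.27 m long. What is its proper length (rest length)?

Contracted length L = 97.27 m
γ = 1/√(1 - 0.354²) = 1.069
L₀ = γL = 1.069 × 97.27 = 104.0 m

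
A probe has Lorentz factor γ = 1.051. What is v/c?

From γ = 1/√(1 - v²/c²):
1/γ² = 1/1.051² = 0.9053
v²/c² = 1 - 0.9053 = 0.09470
v/c = √(0.09470) = 0.3077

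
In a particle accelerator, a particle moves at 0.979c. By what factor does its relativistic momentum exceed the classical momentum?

p_rel = γmv, p_class = mv
Ratio = γ = 1/√(1 - 0.979²)
= 1/√(0.041559) = 4.905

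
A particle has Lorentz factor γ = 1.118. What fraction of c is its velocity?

From γ = 1/√(1 - v²/c²):
1/γ² = 1/1.118² = 0.8000
v²/c² = 1 - 0.8000 = 0.2000
v/c = √(0.2000) = 0.4472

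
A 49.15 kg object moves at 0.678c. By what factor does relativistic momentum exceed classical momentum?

p_rel = γmv, p_class = mv
Ratio = γ = 1/√(1 - 0.678²) = 1.360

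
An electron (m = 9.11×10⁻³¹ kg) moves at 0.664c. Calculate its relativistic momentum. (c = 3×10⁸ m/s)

γ = 1/√(1 - 0.664²) = 1.3374
v = 0.664 × 3×10⁸ = 1.992×10⁸ m/s
p = γmv = 1.3374 × 9.11×10⁻³¹ × 1.992×10⁸ = 2.427×10⁻²² kg·m/s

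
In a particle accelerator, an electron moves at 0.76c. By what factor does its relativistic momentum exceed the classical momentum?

p_rel = γmv, p_class = mv
Ratio = γ = 1/√(1 - 0.76²)
= 1/√(0.4224) = 1.539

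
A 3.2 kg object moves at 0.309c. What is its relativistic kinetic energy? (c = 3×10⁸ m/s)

γ = 1/√(1 - 0.309²) = 1.05146
γ - 1 = 0.05146
KE = (γ-1)mc² = 0.05146 × 3.2 × (3×10⁸)² = 1.482×10¹⁶ J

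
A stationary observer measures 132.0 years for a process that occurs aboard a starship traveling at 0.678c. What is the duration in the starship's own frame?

Dilated time Δt = 132.0 years
γ = 1/√(1 - 0.678²) = 1.3604
Δt₀ = Δt/γ = 132.0/1.3604 = 97.03 years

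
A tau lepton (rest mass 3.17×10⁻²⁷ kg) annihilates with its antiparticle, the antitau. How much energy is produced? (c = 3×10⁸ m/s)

Both particles have the same rest mass, so total mass = 2m
E = 2m·c² = 2 × 3.17×10⁻²⁷ × (3×10⁸)²
= 2 × 3.17×10⁻²⁷ × 9×10¹⁶
= 5.706×10⁻¹⁰ J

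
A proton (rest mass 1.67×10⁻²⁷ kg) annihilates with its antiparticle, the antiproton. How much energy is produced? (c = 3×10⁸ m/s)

Both particles have the same rest mass, so total mass = 2m
E = 2m·c² = 2 × 1.67×10⁻²⁷ × (3×10⁸)²
= 2 × 1.67×10⁻²⁷ × 9×10¹⁶
= 3.006×10⁻¹⁰ J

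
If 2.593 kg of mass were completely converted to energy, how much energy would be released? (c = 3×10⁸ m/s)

Using E = mc²:
c² = (3×10⁸)² = 9×10¹⁶ m²/s²
E = 2.593 × 9×10¹⁶ = 2.334×10¹⁷ J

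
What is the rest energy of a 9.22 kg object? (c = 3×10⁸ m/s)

c² = (3×10⁸)² = 9.000×10¹⁶ m²/s²
E₀ = mc² = 9.22 × 9.000×10¹⁶ = 8.298×10¹⁷ J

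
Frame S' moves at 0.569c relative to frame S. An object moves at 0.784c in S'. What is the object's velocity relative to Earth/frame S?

u = (u' + v)/(1 + u'v/c²)
Numerator: 0.784 + 0.569 = 1.353
Denominator: 1 + 0.446096 = 1.446096
u = 1.353/1.446096 = 0.9356c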